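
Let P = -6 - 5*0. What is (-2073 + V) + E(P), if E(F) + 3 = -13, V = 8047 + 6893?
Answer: 12851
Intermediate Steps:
V = 14940
P = -6 (P = -6 + 0 = -6)
E(F) = -16 (E(F) = -3 - 13 = -16)
(-2073 + V) + E(P) = (-2073 + 14940) - 16 = 12867 - 16 = 12851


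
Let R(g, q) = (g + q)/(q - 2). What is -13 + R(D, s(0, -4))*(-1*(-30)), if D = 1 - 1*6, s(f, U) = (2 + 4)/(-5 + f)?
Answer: 361/8 ≈ 45.125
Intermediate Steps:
s(f, U) = 6/(-5 + f)
D = -5 (D = 1 - 6 = -5)
R(g, q) = (g + q)/(-2 + q)
-13 + R(D, s(0, -4))*(-1*(-30)) = -13 + ((-5 + 6/(-5 + 0))/(-2 + 6/(-5 + 0)))*(-1*(-30)) = -13 + ((-5 + 6/(-5))/(-2 + 6/(-5)))*30 = -13 + ((-5 + 6*(-1/5))/(-2 + 6*(-1/5)))*30 = -13 + ((-5 - 6/5)/(-2 - 6/5))*30 = -13 + (-31/5/(-16/5))*30 = -13 - 5/16*(-31/5)*30 = -13 + (31/16)*30 = -13 + 465/8 = 361/8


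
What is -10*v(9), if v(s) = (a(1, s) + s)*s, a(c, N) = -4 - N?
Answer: 360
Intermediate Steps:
v(s) = -4*s (v(s) = ((-4 - s) + s)*s = -4*s)
-10*v(9) = -(-40)*9 = -10*(-36) = 360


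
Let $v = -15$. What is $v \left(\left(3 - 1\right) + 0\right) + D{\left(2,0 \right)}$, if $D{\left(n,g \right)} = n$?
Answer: $-28$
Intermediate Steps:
$v \left(\left(3 - 1\right) + 0\right) + D{\left(2,0 \right)} = - 15 \left(\left(3 - 1\right) + 0\right) + 2 = - 15 \left(2 + 0\right) + 2 = \left(-15\right) 2 + 2 = -30 + 2 = -28$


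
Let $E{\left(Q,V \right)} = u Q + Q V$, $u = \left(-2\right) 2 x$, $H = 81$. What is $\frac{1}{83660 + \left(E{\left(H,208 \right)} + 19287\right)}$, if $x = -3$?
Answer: $\frac{1}{120767} \approx 8.2804 \cdot 10^{-6}$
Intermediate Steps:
$u = 12$ ($u = \left(-2\right) 2 \left(-3\right) = \left(-4\right) \left(-3\right) = 12$)
$E{\left(Q,V \right)} = 12 Q + Q V$
$\frac{1}{83660 + \left(E{\left(H,208 \right)} + 19287\right)} = \frac{1}{83660 + \left(81 \left(12 + 208\right) + 19287\right)} = \frac{1}{83660 + \left(81 \cdot 220 + 19287\right)} = \frac{1}{83660 + \left(17820 + 19287\right)} = \frac{1}{83660 + 37107} = \frac{1}{120767}$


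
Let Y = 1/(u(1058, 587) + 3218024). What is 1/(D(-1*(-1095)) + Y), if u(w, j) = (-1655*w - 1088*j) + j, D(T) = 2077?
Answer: 828965/1721760306 ≈ 0.00048146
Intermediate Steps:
u(w, j) = -1655*w - 1087*j
Y = 1/828965 (Y = 1/((-1655*1058 - 1087*587) + 3218024) = 1/((-1750990 - 638069) + 3218024) = 1/(-2389059 + 3218024) = 1/828965 ≈ 1.2063e-6)
1/(D(-1*(-1095)) + Y) = 1/(2077 + 1/828965) = 1/(1721760306/828965) = 828965/1721760306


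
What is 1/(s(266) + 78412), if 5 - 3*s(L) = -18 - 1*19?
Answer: 1/78426 ≈ 1.2751e-5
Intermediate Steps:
s(L) = 14 (s(L) = 5/3 - (-18 - 1*19)/3 = 5/3 - (-18 - 19)/3 = 5/3 - ⅓*(-37) = 5/3 + 37/3 = 14)
1/(s(266) + 78412) = 1/(14 + 78412) = 1/78426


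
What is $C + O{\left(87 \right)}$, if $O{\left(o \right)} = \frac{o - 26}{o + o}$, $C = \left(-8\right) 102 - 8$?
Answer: $- \frac{143315}{174} \approx -823.65$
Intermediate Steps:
$C = -824$ ($C = -816 - 8 = -824$)
$O{\left(o \right)} = \frac{-26 + o}{2 o}$
$C + O{\left(87 \right)} = -824 + \frac{-26 + 87}{2 \cdot 87} = -824 + \frac{1}{2} \cdot \frac{1}{87} \cdot 61 = -824 + \frac{61}{174} = - \frac{143315}{174}$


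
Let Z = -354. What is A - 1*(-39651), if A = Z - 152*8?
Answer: 38081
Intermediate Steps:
A = -1570 (A = -354 - 152*8 = -354 - 1216 = -1570)
A - 1*(-39651) = -1570 - 1*(-39651) = -1570 + 39651 = 38081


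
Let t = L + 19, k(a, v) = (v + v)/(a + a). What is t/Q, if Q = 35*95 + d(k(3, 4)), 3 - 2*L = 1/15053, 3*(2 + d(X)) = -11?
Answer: 462879/74948887 ≈ 0.0061759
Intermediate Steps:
k(a, v) = v/a (k(a, v) = (2*v)/((2*a)) = (2*v)*(1/(2*a)) = v/a)
d(X) = -17/3 (d(X) = -2 + (1/3)*(-11) = -2 - 11/3 = -17/3)
L = 22579/15053 (L = 3/2 - 1/2/15053 = 3/2 - 1/2*1/15053 = 3/2 - 1/30106 = 22579/15053 ≈ 1.5000)
t = 308586/15053 (t = 22579/15053 + 19 = 308586/15053 ≈ 20.500)
Q = 9958/3 (Q = 35*95 - 17/3 = 3325 - 17/3 = 9958/3 ≈ 3319.3)
t/Q = 308586/(15053*(9958/3)) = (308586/15053)*(3/9958) = 462879/74948887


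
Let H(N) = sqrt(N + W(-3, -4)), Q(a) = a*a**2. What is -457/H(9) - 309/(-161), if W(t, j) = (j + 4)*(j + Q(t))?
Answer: -72650/483 ≈ -150.41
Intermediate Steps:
Q(a) = a**3
W(t, j) = (4 + j)*(j + t**3) (W(t, j) = (j + 4)*(j + t**3) = (4 + j)*(j + t**3))
H(N) = sqrt(N) (H(N) = sqrt(N + ((-4)**2 + 4*(-4) + 4*(-3)**3 - 4*(-3)**3)) = sqrt(N + (16 - 16 + 4*(-27) - 4*(-27))) = sqrt(N + (16 - 16 - 108 + 108)) = sqrt(N + 0) = sqrt(N))
-457/H(9) - 309/(-161) = -457/(sqrt(9)) - 309/(-161) = -457/3 - 309*(-1/161) = -457*1/3 + 309/161 = -457/3 + 309/161 = -72650/483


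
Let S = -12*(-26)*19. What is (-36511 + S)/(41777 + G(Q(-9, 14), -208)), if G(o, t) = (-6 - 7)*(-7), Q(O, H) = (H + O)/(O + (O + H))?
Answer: -30583/41868 ≈ -0.73046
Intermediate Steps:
Q(O, H) = (H + O)/(H + 2*O) (Q(O, H) = (H + O)/(O + (H + O)) = (H + O)/(H + 2*O))
G(o, t) = 91 (G(o, t) = -13*(-7) = 91)
S = 5928 (S = 312*19 = 5928)
(-36511 + S)/(41777 + G(Q(-9, 14), -208)) = (-36511 + 5928)/(41777 + 91) = -30583/41868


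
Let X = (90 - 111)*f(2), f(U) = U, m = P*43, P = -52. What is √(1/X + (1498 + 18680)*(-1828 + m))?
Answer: I*√144653983530/42 ≈ 9055.6*I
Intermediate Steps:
m = -2236 (m = -52*43 = -2236)
X = -42 (X = (90 - 111)*2 = -21*2 = -42)
√(1/X + (1498 + 18680)*(-1828 + m)) = √(1/(-42) + (1498 + 18680)*(-1828 - 2236)) = √(-1/42 + 20178*(-4064)) = √(-1/42 - 82003392) = √(-3444142465/42) = I*√144653983530/42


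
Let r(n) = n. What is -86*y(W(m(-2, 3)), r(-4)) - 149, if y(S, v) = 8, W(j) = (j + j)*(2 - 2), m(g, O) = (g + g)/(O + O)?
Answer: -837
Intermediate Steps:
m(g, O) = g/O (m(g, O) = (2*g)/((2*O)) = (2*g)*(1/(2*O)) = g/O)
W(j) = 0 (W(j) = (2*j)*0 = 0)
-86*y(W(m(-2, 3)), r(-4)) - 149 = -86*8 - 149 = -688 - 149 = -837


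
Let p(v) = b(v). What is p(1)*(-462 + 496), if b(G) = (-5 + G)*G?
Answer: -136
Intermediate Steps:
b(G) = G*(-5 + G)
p(v) = v*(-5 + v)
p(1)*(-462 + 496) = (1*(-5 + 1))*(-462 + 496) = (1*(-4))*34 = -4*34 = -136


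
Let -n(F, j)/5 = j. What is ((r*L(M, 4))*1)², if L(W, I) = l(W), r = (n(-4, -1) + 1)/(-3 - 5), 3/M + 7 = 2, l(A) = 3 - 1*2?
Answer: 9/16 ≈ 0.56250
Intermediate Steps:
n(F, j) = -5*j
l(A) = 1 (l(A) = 3 - 2 = 1)
M = -⅗ (M = 3/(-7 + 2) = 3/(-5) = 3*(-⅕) = -⅗ ≈ -0.60000)
r = -¾ (r = (-5*(-1) + 1)/(-3 - 5) = (5 + 1)/(-8) = 6*(-⅛) = -¾ ≈ -0.75000)
L(W, I) = 1
((r*L(M, 4))*1)² = (-¾*1*1)² = (-¾*1)² = (-¾)² = 9/16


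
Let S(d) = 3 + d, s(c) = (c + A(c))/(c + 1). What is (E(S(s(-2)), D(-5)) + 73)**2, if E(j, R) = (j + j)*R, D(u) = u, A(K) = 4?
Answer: 3969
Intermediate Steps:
s(c) = (4 + c)/(1 + c) (s(c) = (c + 4)/(c + 1) = (4 + c)/(1 + c))
E(j, R) = 2*R*j (E(j, R) = (2*j)*R = 2*R*j)
(E(S(s(-2)), D(-5)) + 73)**2 = (2*(-5)*(3 + (4 - 2)/(1 - 2)) + 73)**2 = (2*(-5)*(3 + 2/(-1)) + 73)**2 = (2*(-5)*(3 - 1*2) + 73)**2 = (2*(-5)*(3 - 2) + 73)**2 = (2*(-5)*1 + 73)**2 = (-10 + 73)**2 = 63**2 = 3969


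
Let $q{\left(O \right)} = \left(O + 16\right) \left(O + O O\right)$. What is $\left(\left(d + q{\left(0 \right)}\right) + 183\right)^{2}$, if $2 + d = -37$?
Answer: $20736$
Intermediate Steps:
$d = -39$ ($d = -2 - 37 = -39$)
$q{\left(O \right)} = \left(16 + O\right) \left(O + O^{2}\right)$
$\left(\left(d + q{\left(0 \right)}\right) + 183\right)^{2} = \left(\left(-39 + 0 \left(16 + 0^{2} + 17 \cdot 0\right)\right) + 183\right)^{2} = \left(\left(-39 + 0 \left(16 + 0 + 0\right)\right) + 183\right)^{2} = \left(\left(-39 + 0 \cdot 16\right) + 183\right)^{2} = \left(\left(-39 + 0\right) + 183\right)^{2} = \left(-39 + 183\right)^{2} = 144^{2} = 20736$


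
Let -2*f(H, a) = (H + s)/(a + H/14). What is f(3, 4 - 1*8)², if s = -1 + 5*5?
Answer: 35721/2809 ≈ 12.717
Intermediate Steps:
s = 24 (s = -1 + 25 = 24)
f(H, a) = -(24 + H)/(2*(a + H/14)) (f(H, a) = -(H + 24)/(2*(a + H/14)) = -(24 + H)/(2*(a + H*(1/14))) = -(24 + H)/(2*(a + H/14)))
f(3, 4 - 1*8)² = (7*(-24 - 1*3)/(3 + 14*(4 - 1*8)))² = (7*(-24 - 3)/(3 + 14*(4 - 8)))² = (7*(-27)/(3 + 14*(-4)))² = (7*(-27)/(3 - 56))² = (7*(-27)/(-53))² = (7*(-1/53)*(-27))² = (189/53)² = 35721/2809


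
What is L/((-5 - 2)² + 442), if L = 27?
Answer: 27/491 ≈ 0.054990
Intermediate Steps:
L/((-5 - 2)² + 442) = 27/((-5 - 2)² + 442) = 27/((-7)² + 442) = 27/(49 + 442) = 27/491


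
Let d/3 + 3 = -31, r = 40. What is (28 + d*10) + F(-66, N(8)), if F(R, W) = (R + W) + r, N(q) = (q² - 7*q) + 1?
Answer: -1009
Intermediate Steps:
N(q) = 1 + q² - 7*q
F(R, W) = 40 + R + W (F(R, W) = (R + W) + 40 = 40 + R + W)
d = -102 (d = -9 + 3*(-31) = -9 - 93 = -102)
(28 + d*10) + F(-66, N(8)) = (28 - 102*10) + (40 - 66 + (1 + 8² - 7*8)) = (28 - 1020) + (40 - 66 + (1 + 64 - 56)) = -992 + (40 - 66 + 9) = -992 - 17 = -1009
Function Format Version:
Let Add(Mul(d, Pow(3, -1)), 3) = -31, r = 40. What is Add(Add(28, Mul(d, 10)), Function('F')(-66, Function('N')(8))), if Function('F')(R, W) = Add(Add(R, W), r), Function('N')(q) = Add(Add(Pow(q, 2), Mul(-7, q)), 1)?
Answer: -1009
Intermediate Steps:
Function('N')(q) = Add(1, Pow(q, 2), Mul(-7, q))
Function('F')(R, W) = Add(40, R, W) (Function('F')(R, W) = Add(Add(R, W), 40) = Add(40, R, W))
d = -102 (d = Add(-9, Mul(3, -31)) = Add(-9, -93) = -102)
Add(Add(28, Mul(d, 10)), Function('F')(-66, Function('N')(8))) = Add(Add(28, Mul(-102, 10)), Add(40, -66, Add(1, Pow(8, 2), Mul(-7, 8)))) = Add(Add(28, -1020), Add(40, -66, Add(1, 64, -56))) = Add(-992, Add(40, -66, 9)) = Add(-992, -17) = -1009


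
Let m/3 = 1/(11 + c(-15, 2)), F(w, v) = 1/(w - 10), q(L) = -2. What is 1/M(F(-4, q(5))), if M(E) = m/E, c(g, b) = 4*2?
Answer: -19/42 ≈ -0.45238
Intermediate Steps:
c(g, b) = 8
F(w, v) = 1/(-10 + w)
m = 3/19 (m = 3/(11 + 8) = 3/19 ≈ 0.15789)
M(E) = 3/(19*E)
1/M(F(-4, q(5))) = 1/(3/(19*(1/(-10 - 4)))) = 1/(3/(19*(1/(-14)))) = 1/(3/(19*(-1/14))) = 1/((3/19)*(-14)) = 1/(-42/19) = -19/42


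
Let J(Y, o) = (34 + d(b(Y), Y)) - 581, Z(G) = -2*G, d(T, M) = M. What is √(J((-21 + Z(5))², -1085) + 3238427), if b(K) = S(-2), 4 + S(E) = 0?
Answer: √3238841 ≈ 1799.7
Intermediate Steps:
S(E) = -4 (S(E) = -4 + 0 = -4)
b(K) = -4
J(Y, o) = -547 + Y (J(Y, o) = (34 + Y) - 581 = -547 + Y)
√(J((-21 + Z(5))², -1085) + 3238427) = √((-547 + (-21 - 2*5)²) + 3238427) = √((-547 + (-21 - 10)²) + 3238427) = √((-547 + (-31)²) + 3238427) = √((-547 + 961) + 3238427) = √(414 + 3238427) = √3238841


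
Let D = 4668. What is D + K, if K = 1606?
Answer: 6274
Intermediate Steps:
D + K = 4668 + 1606 = 6274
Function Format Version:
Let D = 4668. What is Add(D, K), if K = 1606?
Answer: 6274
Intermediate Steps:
Add(D, K) = Add(4668, 1606) = 6274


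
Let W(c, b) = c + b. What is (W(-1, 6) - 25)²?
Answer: 400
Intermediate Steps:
W(c, b) = b + c
(W(-1, 6) - 25)² = ((6 - 1) - 25)² = (5 - 25)² = (-20)² = 400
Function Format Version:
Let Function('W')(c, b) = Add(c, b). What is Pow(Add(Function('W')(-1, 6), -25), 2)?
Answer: 400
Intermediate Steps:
Function('W')(c, b) = Add(b, c)
Pow(Add(Function('W')(-1, 6), -25), 2) = Pow(Add(Add(6, -1), -25), 2) = Pow(Add(5, -25), 2) = Pow(-20, 2) = 400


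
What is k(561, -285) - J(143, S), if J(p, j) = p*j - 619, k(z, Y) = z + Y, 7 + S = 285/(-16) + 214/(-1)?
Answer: 560723/16 ≈ 35045.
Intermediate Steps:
S = -3821/16 (S = -7 + (285/(-16) + 214/(-1)) = -7 + (285*(-1/16) + 214*(-1)) = -7 + (-285/16 - 214) = -7 - 3709/16 = -3821/16 ≈ -238.81)
k(z, Y) = Y + z
J(p, j) = -619 + j*p (J(p, j) = j*p - 619 = -619 + j*p)
k(561, -285) - J(143, S) = (-285 + 561) - (-619 - 3821/16*143) = 276 - (-619 - 546403/16) = 276 - 1*(-556307/16) = 276 + 556307/16 = 560723/16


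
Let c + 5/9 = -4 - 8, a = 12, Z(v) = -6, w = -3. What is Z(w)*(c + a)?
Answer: 10/3 ≈ 3.3333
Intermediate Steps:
c = -113/9 (c = -5/9 + (-4 - 8) = -5/9 - 12 = -113/9 ≈ -12.556)
Z(w)*(c + a) = -6*(-113/9 + 12) = -6*(-5/9) = 10/3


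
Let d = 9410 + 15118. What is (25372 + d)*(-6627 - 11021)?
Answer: -880635200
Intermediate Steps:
d = 24528
(25372 + d)*(-6627 - 11021) = (25372 + 24528)*(-6627 - 11021) = 49900*(-17648) = -880635200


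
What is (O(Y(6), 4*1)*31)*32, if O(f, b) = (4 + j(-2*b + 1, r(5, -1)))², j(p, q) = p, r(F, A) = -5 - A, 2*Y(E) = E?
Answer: 8928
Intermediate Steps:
Y(E) = E/2
O(f, b) = (5 - 2*b)² (O(f, b) = (4 + (-2*b + 1))² = (4 + (1 - 2*b))² = (5 - 2*b)²)
(O(Y(6), 4*1)*31)*32 = ((-5 + 2*(4*1))²*31)*32 = ((-5 + 2*4)²*31)*32 = ((-5 + 8)²*31)*32 = (3²*31)*32 = (9*31)*32 = 279*32 = 8928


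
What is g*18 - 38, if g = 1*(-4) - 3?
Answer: -164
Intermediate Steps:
g = -7 (g = -4 - 3 = -7)
g*18 - 38 = -7*18 - 38 = -126 - 38 = -164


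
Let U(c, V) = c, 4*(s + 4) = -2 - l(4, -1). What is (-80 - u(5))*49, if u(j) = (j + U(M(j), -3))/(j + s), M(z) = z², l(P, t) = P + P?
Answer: -2940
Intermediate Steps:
l(P, t) = 2*P
s = -13/2 (s = -4 + (-2 - 2*4)/4 = -4 + (-2 - 1*8)/4 = -4 + (-2 - 8)/4 = -4 + (¼)*(-10) = -4 - 5/2 = -13/2 ≈ -6.5000)
u(j) = (j + j²)/(-13/2 + j) (u(j) = (j + j²)/(j - 13/2) = (j + j²)/(-13/2 + j))
(-80 - u(5))*49 = (-80 - 2*5*(1 + 5)/(-13 + 2*5))*49 = (-80 - 2*5*6/(-13 + 10))*49 = (-80 - 2*5*6/(-3))*49 = (-80 - 2*5*(-1)*6/3)*49 = (-80 - 1*(-20))*49 = (-80 + 20)*49 = -60*49 = -2940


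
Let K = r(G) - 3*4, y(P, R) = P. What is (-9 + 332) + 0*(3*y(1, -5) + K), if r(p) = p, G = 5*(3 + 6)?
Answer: 323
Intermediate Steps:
G = 45 (G = 5*9 = 45)
K = 33 (K = 45 - 3*4 = 45 - 12 = 33)
(-9 + 332) + 0*(3*y(1, -5) + K) = (-9 + 332) + 0*(3*1 + 33) = 323 + 0*(3 + 33) = 323 + 0*36 = 323 + 0 = 323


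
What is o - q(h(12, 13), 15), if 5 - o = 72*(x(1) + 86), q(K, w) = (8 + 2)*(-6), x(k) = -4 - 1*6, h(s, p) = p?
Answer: -5407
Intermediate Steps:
x(k) = -10 (x(k) = -4 - 6 = -10)
q(K, w) = -60 (q(K, w) = 10*(-6) = -60)
o = -5467 (o = 5 - 72*(-10 + 86) = 5 - 72*76 = 5 - 1*5472 = 5 - 5472 = -5467)
o - q(h(12, 13), 15) = -5467 - 1*(-60) = -5467 + 60 = -5407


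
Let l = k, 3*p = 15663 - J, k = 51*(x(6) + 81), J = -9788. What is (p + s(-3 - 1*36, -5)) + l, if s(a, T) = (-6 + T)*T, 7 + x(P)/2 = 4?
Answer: 37091/3 ≈ 12364.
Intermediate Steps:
x(P) = -6 (x(P) = -14 + 2*4 = -14 + 8 = -6)
s(a, T) = T*(-6 + T)
k = 3825 (k = 51*(-6 + 81) = 51*75 = 3825)
p = 25451/3 (p = (15663 - 1*(-9788))/3 = (15663 + 9788)/3 = (1/3)*25451 = 25451/3 ≈ 8483.7)
l = 3825
(p + s(-3 - 1*36, -5)) + l = (25451/3 - 5*(-6 - 5)) + 3825 = (25451/3 - 5*(-11)) + 3825 = (25451/3 + 55) + 3825 = 25616/3 + 3825 = 37091/3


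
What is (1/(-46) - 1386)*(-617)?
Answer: 39338069/46 ≈ 8.5518e+5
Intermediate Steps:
(1/(-46) - 1386)*(-617) = (-1/46 - 1386)*(-617) = -63757/46*(-617) = 39338069/46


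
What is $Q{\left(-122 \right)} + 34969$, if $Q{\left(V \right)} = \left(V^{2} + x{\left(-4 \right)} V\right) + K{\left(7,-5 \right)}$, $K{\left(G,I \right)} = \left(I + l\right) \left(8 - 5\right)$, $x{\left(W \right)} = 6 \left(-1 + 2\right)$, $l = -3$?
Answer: $49097$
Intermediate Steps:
$x{\left(W \right)} = 6$ ($x{\left(W \right)} = 6 \cdot 1 = 6$)
$K{\left(G,I \right)} = -9 + 3 I$ ($K{\left(G,I \right)} = \left(I - 3\right) \left(8 - 5\right) = \left(-3 + I\right) 3 = -9 + 3 I$)
$Q{\left(V \right)} = -24 + V^{2} + 6 V$ ($Q{\left(V \right)} = \left(V^{2} + 6 V\right) + \left(-9 + 3 \left(-5\right)\right) = \left(V^{2} + 6 V\right) - 24 = -24 + V^{2} + 6 V$)
$Q{\left(-122 \right)} + 34969 = \left(-24 + \left(-122\right)^{2} + 6 \left(-122\right)\right) + 34969 = \left(-24 + 14884 - 732\right) + 34969 = 14128 + 34969 = 49097$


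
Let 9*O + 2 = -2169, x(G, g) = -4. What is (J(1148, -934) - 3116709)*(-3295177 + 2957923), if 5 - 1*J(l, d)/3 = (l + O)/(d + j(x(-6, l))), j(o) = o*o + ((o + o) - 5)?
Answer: 978589492071658/931 ≈ 1.0511e+12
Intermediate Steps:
O = -2171/9 (O = -2/9 + (⅑)*(-2169) = -2/9 - 241 = -2171/9 ≈ -241.22)
j(o) = -5 + o² + 2*o (j(o) = o² + (2*o - 5) = o² + (-5 + 2*o) = -5 + o² + 2*o)
J(l, d) = 15 - 3*(-2171/9 + l)/(3 + d) (J(l, d) = 15 - 3*(l - 2171/9)/(d + (-5 + (-4)² + 2*(-4))) = 15 - 3*(-2171/9 + l)/(d + (-5 + 16 - 8)) = 15 - 3*(-2171/9 + l)/(d + 3) = 15 - 3*(-2171/9 + l)/(3 + d))
(J(1148, -934) - 3116709)*(-3295177 + 2957923) = ((2306 - 9*1148 + 45*(-934))/(3*(3 - 934)) - 3116709)*(-3295177 + 2957923) = ((⅓)*(2306 - 10332 - 42030)/(-931) - 3116709)*(-337254) = ((⅓)*(-1/931)*(-50056) - 3116709)*(-337254) = (50056/2793 - 3116709)*(-337254) = -8704918181/2793*(-337254) = 978589492071658/931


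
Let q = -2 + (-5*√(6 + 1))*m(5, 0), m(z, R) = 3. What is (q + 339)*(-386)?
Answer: -130082 + 5790*√7 ≈ -1.1476e+5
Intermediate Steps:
q = -2 - 15*√7 (q = -2 - 5*√(6 + 1)*3 = -2 - 5*√7*3 = -2 - 15*√7 ≈ -41.686)
(q + 339)*(-386) = ((-2 - 15*√7) + 339)*(-386) = (337 - 15*√7)*(-386) = -130082 + 5790*√7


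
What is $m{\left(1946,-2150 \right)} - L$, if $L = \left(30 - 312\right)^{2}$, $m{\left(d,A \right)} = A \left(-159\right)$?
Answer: $262326$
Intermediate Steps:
$m{\left(d,A \right)} = - 159 A$
$L = 79524$ ($L = \left(-282\right)^{2} = 79524$)
$m{\left(1946,-2150 \right)} - L = \left(-159\right) \left(-2150\right) - 79524 = 341850 - 79524 = 262326$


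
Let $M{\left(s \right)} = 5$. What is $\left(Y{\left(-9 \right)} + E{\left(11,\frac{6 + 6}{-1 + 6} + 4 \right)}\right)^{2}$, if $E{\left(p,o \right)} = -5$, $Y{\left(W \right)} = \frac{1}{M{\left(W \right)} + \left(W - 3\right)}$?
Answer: $\frac{1296}{49} \approx 26.449$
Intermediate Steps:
$Y{\left(W \right)} = \frac{1}{2 + W}$ ($Y{\left(W \right)} = \frac{1}{5 + \left(W - 3\right)} = \frac{1}{5 + \left(-3 + W\right)} = \frac{1}{2 + W}$)
$\left(Y{\left(-9 \right)} + E{\left(11,\frac{6 + 6}{-1 + 6} + 4 \right)}\right)^{2} = \left(\frac{1}{2 - 9} - 5\right)^{2} = \left(\frac{1}{-7} - 5\right)^{2} = \left(- \frac{1}{7} - 5\right)^{2} = \left(- \frac{36}{7}\right)^{2} = \frac{1296}{49}$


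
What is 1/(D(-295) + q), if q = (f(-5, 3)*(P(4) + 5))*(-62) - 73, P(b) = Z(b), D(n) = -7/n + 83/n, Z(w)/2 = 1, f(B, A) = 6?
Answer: -295/789791 ≈ -0.00037352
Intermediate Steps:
Z(w) = 2 (Z(w) = 2*1 = 2)
D(n) = 76/n
P(b) = 2
q = -2677 (q = (6*(2 + 5))*(-62) - 73 = (6*7)*(-62) - 73 = 42*(-62) - 73 = -2604 - 73 = -2677)
1/(D(-295) + q) = 1/(76/(-295) - 2677) = 1/(76*(-1/295) - 2677) = 1/(-76/295 - 2677) = 1/(-789791/295) = -295/789791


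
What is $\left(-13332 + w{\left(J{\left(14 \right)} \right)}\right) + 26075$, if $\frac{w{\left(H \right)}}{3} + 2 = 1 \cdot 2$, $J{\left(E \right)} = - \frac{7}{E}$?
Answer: $12743$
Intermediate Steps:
$w{\left(H \right)} = 0$ ($w{\left(H \right)} = -6 + 3 \cdot 1 \cdot 2 = -6 + 3 \cdot 2 = -6 + 6 = 0$)
$\left(-13332 + w{\left(J{\left(14 \right)} \right)}\right) + 26075 = \left(-13332 + 0\right) + 26075 = -13332 + 26075 = 12743$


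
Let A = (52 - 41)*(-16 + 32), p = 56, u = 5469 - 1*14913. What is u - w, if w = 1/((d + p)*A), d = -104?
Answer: -79782911/8448 ≈ -9444.0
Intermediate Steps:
u = -9444 (u = 5469 - 14913 = -9444)
A = 176 (A = 11*16 = 176)
w = -1/8448 (w = 1/((-104 + 56)*176) = 1/(-48*176) = 1/(-8448) = -1/8448 ≈ -0.00011837)
u - w = -9444 - 1*(-1/8448) = -9444 + 1/8448 = -79782911/8448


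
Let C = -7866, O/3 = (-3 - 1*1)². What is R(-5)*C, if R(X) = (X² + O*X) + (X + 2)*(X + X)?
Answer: 1455210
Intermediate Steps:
O = 48 (O = 3*(-3 - 1*1)² = 3*(-3 - 1)² = 3*(-4)² = 3*16 = 48)
R(X) = X² + 48*X + 2*X*(2 + X) (R(X) = (X² + 48*X) + (X + 2)*(X + X) = (X² + 48*X) + (2 + X)*(2*X) = (X² + 48*X) + 2*X*(2 + X) = X² + 48*X + 2*X*(2 + X))
R(-5)*C = -5*(52 + 3*(-5))*(-7866) = -5*(52 - 15)*(-7866) = -5*37*(-7866) = -185*(-7866) = 1455210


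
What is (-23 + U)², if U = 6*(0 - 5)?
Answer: 2809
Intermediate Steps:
U = -30 (U = 6*(-5) = -30)
(-23 + U)² = (-23 - 30)² = (-53)² = 2809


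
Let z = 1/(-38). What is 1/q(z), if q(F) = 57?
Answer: 1/57 ≈ 0.017544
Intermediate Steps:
z = -1/38 ≈ -0.026316
1/q(z) = 1/57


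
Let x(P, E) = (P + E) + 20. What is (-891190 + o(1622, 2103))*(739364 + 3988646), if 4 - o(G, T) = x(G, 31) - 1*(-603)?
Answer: -4224297270620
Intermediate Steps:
x(P, E) = 20 + E + P (x(P, E) = (E + P) + 20 = 20 + E + P)
o(G, T) = -650 - G (o(G, T) = 4 - ((20 + 31 + G) - 1*(-603)) = 4 - ((51 + G) + 603) = 4 - (654 + G) = 4 + (-654 - G) = -650 - G)
(-891190 + o(1622, 2103))*(739364 + 3988646) = (-891190 + (-650 - 1*1622))*(739364 + 3988646) = (-891190 + (-650 - 1622))*4728010 = (-891190 - 2272)*4728010 = -893462*4728010 = -4224297270620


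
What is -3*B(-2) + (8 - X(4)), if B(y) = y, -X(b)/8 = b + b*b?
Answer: 174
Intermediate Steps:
X(b) = -8*b - 8*b² (X(b) = -8*(b + b*b) = -8*(b + b²) = -8*b - 8*b²)
-3*B(-2) + (8 - X(4)) = -3*(-2) + (8 - (-8)*4*(1 + 4)) = 6 + (8 - (-8)*4*5) = 6 + (8 - 1*(-160)) = 6 + (8 + 160) = 6 + 168 = 174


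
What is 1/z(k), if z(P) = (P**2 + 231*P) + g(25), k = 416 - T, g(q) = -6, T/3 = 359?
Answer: 1/284224 ≈ 3.5184e-6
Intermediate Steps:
T = 1077 (T = 3*359 = 1077)
k = -661 (k = 416 - 1*1077 = 416 - 1077 = -661)
z(P) = -6 + P**2 + 231*P (z(P) = (P**2 + 231*P) - 6 = -6 + P**2 + 231*P)
1/z(k) = 1/(-6 + (-661)**2 + 231*(-661)) = 1/(-6 + 436921 - 152691) = 1/284224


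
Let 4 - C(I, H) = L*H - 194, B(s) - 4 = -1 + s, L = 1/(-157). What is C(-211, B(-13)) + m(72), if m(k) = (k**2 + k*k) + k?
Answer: 1670156/157 ≈ 10638.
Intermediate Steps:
L = -1/157 ≈ -0.0063694
m(k) = k + 2*k**2 (m(k) = (k**2 + k**2) + k = 2*k**2 + k = k + 2*k**2)
B(s) = 3 + s (B(s) = 4 + (-1 + s) = 3 + s)
C(I, H) = 198 + H/157 (C(I, H) = 4 - (-H/157 - 194) = 4 - (-194 - H/157) = 4 + (194 + H/157) = 198 + H/157)
C(-211, B(-13)) + m(72) = (198 + (3 - 13)/157) + 72*(1 + 2*72) = (198 + (1/157)*(-10)) + 72*(1 + 144) = (198 - 10/157) + 72*145 = 31076/157 + 10440 = 1670156/157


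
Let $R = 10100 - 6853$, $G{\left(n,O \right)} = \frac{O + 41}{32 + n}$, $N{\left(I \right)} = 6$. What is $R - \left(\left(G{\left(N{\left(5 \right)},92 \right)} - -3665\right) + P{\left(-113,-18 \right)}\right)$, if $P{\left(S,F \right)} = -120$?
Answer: $- \frac{603}{2} \approx -301.5$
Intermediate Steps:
$G{\left(n,O \right)} = \frac{41 + O}{32 + n}$
$R = 3247$
$R - \left(\left(G{\left(N{\left(5 \right)},92 \right)} - -3665\right) + P{\left(-113,-18 \right)}\right) = 3247 - \left(\left(\frac{41 + 92}{32 + 6} - -3665\right) - 120\right) = 3247 - \left(\left(\frac{1}{38} \cdot 133 + 3665\right) - 120\right) = 3247 - \left(\left(\frac{7}{2} + 3665\right) - 120\right) = 3247 - \left(\frac{7337}{2} - 120\right) = 3247 - \frac{7097}{2} = - \frac{603}{2}$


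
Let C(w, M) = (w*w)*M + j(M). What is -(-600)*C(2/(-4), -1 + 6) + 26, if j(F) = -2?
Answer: -424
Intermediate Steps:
C(w, M) = -2 + M*w² (C(w, M) = (w*w)*M - 2 = w²*M - 2 = M*w² - 2 = -2 + M*w²)
-(-600)*C(2/(-4), -1 + 6) + 26 = -(-600)*(-2 + (-1 + 6)*(2/(-4))²) + 26 = -(-600)*(-2 + 5*(2*(-¼))²) + 26 = -(-600)*(-2 + 5*(-½)²) + 26 = -(-600)*(-2 + 5*(¼)) + 26 = -(-600)*(-2 + 5/4) + 26 = -(-600)*(-3)/4 + 26 = -50*9 + 26 = -450 + 26 = -424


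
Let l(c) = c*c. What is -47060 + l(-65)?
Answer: -42835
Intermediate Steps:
l(c) = c²
-47060 + l(-65) = -47060 + (-65)² = -47060 + 4225 = -42835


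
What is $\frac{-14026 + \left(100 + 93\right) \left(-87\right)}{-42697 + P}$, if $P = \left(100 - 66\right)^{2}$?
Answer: $\frac{30817}{41541} \approx 0.74185$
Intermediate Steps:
$P = 1156$ ($P = 34^{2} = 1156$)
$\frac{-14026 + \left(100 + 93\right) \left(-87\right)}{-42697 + P} = \frac{-14026 + \left(100 + 93\right) \left(-87\right)}{-42697 + 1156} = \frac{-14026 + 193 \left(-87\right)}{-41541} = \left(-14026 - 16791\right) \left(- \frac{1}{41541}\right) = \left(-30817\right) \left(- \frac{1}{41541}\right) = \frac{30817}{41541}$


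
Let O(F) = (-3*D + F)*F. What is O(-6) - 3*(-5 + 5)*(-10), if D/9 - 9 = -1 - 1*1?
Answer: 1170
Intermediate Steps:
D = 63 (D = 81 + 9*(-1 - 1*1) = 81 + 9*(-1 - 1) = 81 + 9*(-2) = 81 - 18 = 63)
O(F) = F*(-189 + F) (O(F) = (-3*63 + F)*F = (-189 + F)*F = F*(-189 + F))
O(-6) - 3*(-5 + 5)*(-10) = -6*(-189 - 6) - 3*(-5 + 5)*(-10) = -6*(-195) - 3*0*(-10) = 1170 + 0*(-10) = 1170 + 0 = 1170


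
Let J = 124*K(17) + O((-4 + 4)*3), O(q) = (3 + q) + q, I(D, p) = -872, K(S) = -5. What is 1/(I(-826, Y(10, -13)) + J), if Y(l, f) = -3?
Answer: -1/1489 ≈ -0.00067159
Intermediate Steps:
O(q) = 3 + 2*q
J = -617 (J = 124*(-5) + (3 + 2*((-4 + 4)*3)) = -620 + (3 + 2*(0*3)) = -620 + (3 + 2*0) = -620 + (3 + 0) = -620 + 3 = -617)
1/(I(-826, Y(10, -13)) + J) = 1/(-872 - 617) = 1/(-1489) = -1/1489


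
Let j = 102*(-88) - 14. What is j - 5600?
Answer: -14590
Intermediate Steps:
j = -8990 (j = -8976 - 14 = -8990)
j - 5600 = -8990 - 5600 = -14590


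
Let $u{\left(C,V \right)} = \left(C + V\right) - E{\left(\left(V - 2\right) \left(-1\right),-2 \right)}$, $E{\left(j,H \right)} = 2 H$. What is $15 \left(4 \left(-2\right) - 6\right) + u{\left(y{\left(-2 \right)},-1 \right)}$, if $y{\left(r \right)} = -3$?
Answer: $-210$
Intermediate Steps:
$u{\left(C,V \right)} = 4 + C + V$ ($u{\left(C,V \right)} = \left(C + V\right) - 2 \left(-2\right) = \left(C + V\right) - -4 = \left(C + V\right) + 4 = 4 + C + V$)
$15 \left(4 \left(-2\right) - 6\right) + u{\left(y{\left(-2 \right)},-1 \right)} = 15 \left(4 \left(-2\right) - 6\right) - 0 = 15 \left(-8 - 6\right) + 0 = 15 \left(-14\right) + 0 = -210 + 0 = -210$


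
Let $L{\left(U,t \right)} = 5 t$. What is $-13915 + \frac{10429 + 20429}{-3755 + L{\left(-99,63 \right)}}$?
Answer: $- \frac{23949229}{1720} \approx -13924.0$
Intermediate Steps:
$-13915 + \frac{10429 + 20429}{-3755 + L{\left(-99,63 \right)}} = -13915 + \frac{10429 + 20429}{-3755 + 5 \cdot 63} = -13915 + \frac{30858}{-3755 + 315} = -13915 + \frac{30858}{-3440} = -13915 + 30858 \left(- \frac{1}{3440}\right) = -13915 - \frac{15429}{1720} = - \frac{23949229}{1720}$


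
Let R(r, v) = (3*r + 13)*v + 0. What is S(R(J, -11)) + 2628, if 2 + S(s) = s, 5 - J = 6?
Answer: 2516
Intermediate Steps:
J = -1 (J = 5 - 1*6 = 5 - 6 = -1)
R(r, v) = v*(13 + 3*r) (R(r, v) = (13 + 3*r)*v + 0 = v*(13 + 3*r) + 0 = v*(13 + 3*r))
S(s) = -2 + s
S(R(J, -11)) + 2628 = (-2 - 11*(13 + 3*(-1))) + 2628 = (-2 - 11*(13 - 3)) + 2628 = (-2 - 11*10) + 2628 = (-2 - 110) + 2628 = -112 + 2628 = 2516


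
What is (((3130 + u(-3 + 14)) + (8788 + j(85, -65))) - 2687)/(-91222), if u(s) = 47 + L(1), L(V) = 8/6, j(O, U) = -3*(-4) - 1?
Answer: -27871/273666 ≈ -0.10184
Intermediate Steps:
j(O, U) = 11 (j(O, U) = 12 - 1 = 11)
L(V) = 4/3 (L(V) = 8*(⅙) = 4/3)
u(s) = 145/3 (u(s) = 47 + 4/3 = 145/3)
(((3130 + u(-3 + 14)) + (8788 + j(85, -65))) - 2687)/(-91222) = (((3130 + 145/3) + (8788 + 11)) - 2687)/(-91222) = ((9535/3 + 8799) - 2687)*(-1/91222) = (35932/3 - 2687)*(-1/91222) = (27871/3)*(-1/91222) = -27871/273666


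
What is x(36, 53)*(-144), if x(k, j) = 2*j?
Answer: -15264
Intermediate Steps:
x(36, 53)*(-144) = (2*53)*(-144) = 106*(-144) = -15264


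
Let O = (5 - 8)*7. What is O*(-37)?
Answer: 777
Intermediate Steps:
O = -21 (O = -3*7 = -21)
O*(-37) = -21*(-37) = 777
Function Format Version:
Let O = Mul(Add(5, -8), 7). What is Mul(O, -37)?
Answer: 777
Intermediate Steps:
O = -21 (O = Mul(-3, 7) = -21)
Mul(O, -37) = Mul(-21, -37) = 777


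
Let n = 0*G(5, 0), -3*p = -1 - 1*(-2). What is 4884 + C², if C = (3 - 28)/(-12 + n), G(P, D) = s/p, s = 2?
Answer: 703921/144 ≈ 4888.3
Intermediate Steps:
p = -⅓ (p = -(-1 - 1*(-2))/3 = -(-1 + 2)/3 = -⅓*1 = -⅓ ≈ -0.33333)
G(P, D) = -6 (G(P, D) = 2/(-⅓) = 2*(-3) = -6)
n = 0 (n = 0*(-6) = 0)
C = 25/12 (C = (3 - 28)/(-12 + 0) = -25/(-12) = -25*(-1/12) = 25/12 ≈ 2.0833)
4884 + C² = 4884 + (25/12)² = 4884 + 625/144 = 703921/144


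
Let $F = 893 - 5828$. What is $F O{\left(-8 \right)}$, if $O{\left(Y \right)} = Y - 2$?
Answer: $49350$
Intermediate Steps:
$O{\left(Y \right)} = -2 + Y$
$F = -4935$
$F O{\left(-8 \right)} = - 4935 \left(-2 - 8\right) = \left(-4935\right) \left(-10\right) = 49350$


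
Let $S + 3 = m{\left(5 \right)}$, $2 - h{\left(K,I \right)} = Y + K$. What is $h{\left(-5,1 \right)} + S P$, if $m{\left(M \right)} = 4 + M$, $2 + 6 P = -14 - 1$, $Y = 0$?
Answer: $-10$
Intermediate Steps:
$h{\left(K,I \right)} = 2 - K$ ($h{\left(K,I \right)} = 2 - \left(0 + K\right) = 2 - K$)
$P = - \frac{17}{6}$ ($P = - \frac{1}{3} + \frac{-14 - 1}{6} = - \frac{1}{3} + \frac{1}{6} \left(-15\right) = - \frac{1}{3} - \frac{5}{2} = - \frac{17}{6} \approx -2.8333$)
$S = 6$ ($S = -3 + \left(4 + 5\right) = -3 + 9 = 6$)
$h{\left(-5,1 \right)} + S P = \left(2 - -5\right) + 6 \left(- \frac{17}{6}\right) = \left(2 + 5\right) - 17 = 7 - 17 = -10$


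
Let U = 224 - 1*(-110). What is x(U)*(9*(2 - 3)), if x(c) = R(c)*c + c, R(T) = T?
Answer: -1007010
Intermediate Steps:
U = 334 (U = 224 + 110 = 334)
x(c) = c + c**2 (x(c) = c*c + c = c**2 + c = c + c**2)
x(U)*(9*(2 - 3)) = (334*(1 + 334))*(9*(2 - 3)) = (334*335)*(9*(-1)) = 111890*(-9) = -1007010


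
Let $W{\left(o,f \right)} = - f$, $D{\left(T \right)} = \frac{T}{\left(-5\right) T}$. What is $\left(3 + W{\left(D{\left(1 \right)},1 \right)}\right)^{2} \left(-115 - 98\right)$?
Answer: $-852$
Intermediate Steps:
$D{\left(T \right)} = - \frac{1}{5}$ ($D{\left(T \right)} = T \left(- \frac{1}{5 T}\right) = - \frac{1}{5}$)
$\left(3 + W{\left(D{\left(1 \right)},1 \right)}\right)^{2} \left(-115 - 98\right) = \left(3 - 1\right)^{2} \left(-115 - 98\right) = \left(3 - 1\right)^{2} \left(-213\right) = 2^{2} \left(-213\right) = 4 \left(-213\right) = -852$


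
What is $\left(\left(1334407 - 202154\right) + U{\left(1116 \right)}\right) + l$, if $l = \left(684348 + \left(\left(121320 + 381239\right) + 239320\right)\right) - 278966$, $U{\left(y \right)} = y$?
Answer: $2280630$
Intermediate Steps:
$l = 1147261$ ($l = \left(684348 + \left(502559 + 239320\right)\right) - 278966 = \left(684348 + 741879\right) - 278966 = 1426227 - 278966 = 1147261$)
$\left(\left(1334407 - 202154\right) + U{\left(1116 \right)}\right) + l = \left(\left(1334407 - 202154\right) + 1116\right) + 1147261 = \left(1132253 + 1116\right) + 1147261 = 1133369 + 1147261 = 2280630$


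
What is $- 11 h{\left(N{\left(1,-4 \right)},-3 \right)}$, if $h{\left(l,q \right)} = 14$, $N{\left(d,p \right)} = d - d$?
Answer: $-154$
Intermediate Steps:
$N{\left(d,p \right)} = 0$
$- 11 h{\left(N{\left(1,-4 \right)},-3 \right)} = \left(-11\right) 14 = -154$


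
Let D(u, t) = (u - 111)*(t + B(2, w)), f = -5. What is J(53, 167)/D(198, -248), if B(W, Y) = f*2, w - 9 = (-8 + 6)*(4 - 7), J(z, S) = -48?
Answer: 8/3741 ≈ 0.0021385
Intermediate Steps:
w = 15 (w = 9 + (-8 + 6)*(4 - 7) = 9 - 2*(-3) = 9 + 6 = 15)
B(W, Y) = -10 (B(W, Y) = -5*2 = -10)
D(u, t) = (-111 + u)*(-10 + t) (D(u, t) = (u - 111)*(t - 10) = (-111 + u)*(-10 + t))
J(53, 167)/D(198, -248) = -48/(1110 - 111*(-248) - 10*198 - 248*198) = -48/(1110 + 27528 - 1980 - 49104) = -48/(-22446) = -48*(-1/22446) = 8/3741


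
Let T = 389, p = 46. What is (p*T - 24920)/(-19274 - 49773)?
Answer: 7026/69047 ≈ 0.10176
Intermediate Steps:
(p*T - 24920)/(-19274 - 49773) = (46*389 - 24920)/(-19274 - 49773) = (17894 - 24920)/(-69047) = -7026*(-1/69047) = 7026/69047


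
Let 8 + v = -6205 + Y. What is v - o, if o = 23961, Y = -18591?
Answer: -48765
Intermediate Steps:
v = -24804 (v = -8 + (-6205 - 18591) = -8 - 24796 = -24804)
v - o = -24804 - 1*23961 = -24804 - 23961 = -48765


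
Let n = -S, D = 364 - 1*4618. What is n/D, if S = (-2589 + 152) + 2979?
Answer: 271/2127 ≈ 0.12741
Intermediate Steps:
S = 542 (S = -2437 + 2979 = 542)
D = -4254 (D = 364 - 4618 = -4254)
n = -542 (n = -1*542 = -542)
n/D = -542/(-4254) = -542*(-1/4254) = 271/2127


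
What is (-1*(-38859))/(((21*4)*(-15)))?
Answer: -12953/420 ≈ -30.840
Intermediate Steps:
(-1*(-38859))/(((21*4)*(-15))) = 38859/((84*(-15))) = 38859/(-1260) = 38859*(-1/1260) = -12953/420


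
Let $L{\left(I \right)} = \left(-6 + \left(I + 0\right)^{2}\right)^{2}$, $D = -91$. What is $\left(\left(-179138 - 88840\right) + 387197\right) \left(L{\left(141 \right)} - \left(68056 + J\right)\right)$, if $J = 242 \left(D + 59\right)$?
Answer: $47086177460547$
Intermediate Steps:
$J = -7744$ ($J = 242 \left(-91 + 59\right) = 242 \left(-32\right) = -7744$)
$L{\left(I \right)} = \left(-6 + I^{2}\right)^{2}$
$\left(\left(-179138 - 88840\right) + 387197\right) \left(L{\left(141 \right)} - \left(68056 + J\right)\right) = \left(\left(-179138 - 88840\right) + 387197\right) \left(\left(-6 + 141^{2}\right)^{2} - 60312\right) = \left(\left(-179138 - 88840\right) + 387197\right) \left(\left(-6 + 19881\right)^{2} + \left(-68056 + 7744\right)\right) = \left(-267978 + 387197\right) \left(19875^{2} - 60312\right) = 119219 \left(395015625 - 60312\right) = 119219 \cdot 394955313 = 47086177460547$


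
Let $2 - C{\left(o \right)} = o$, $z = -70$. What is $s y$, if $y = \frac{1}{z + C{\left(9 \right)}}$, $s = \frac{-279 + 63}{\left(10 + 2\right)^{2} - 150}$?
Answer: $- \frac{36}{77} \approx -0.46753$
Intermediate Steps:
$C{\left(o \right)} = 2 - o$
$s = 36$ ($s = - \frac{216}{12^{2} - 150} = - \frac{216}{144 - 150} = - \frac{216}{-6} = \left(-216\right) \left(- \frac{1}{6}\right) = 36$)
$y = - \frac{1}{77}$ ($y = \frac{1}{-70 + \left(2 - 9\right)} = \frac{1}{-70 - 7} = \frac{1}{-77} = - \frac{1}{77} \approx -0.012987$)
$s y = 36 \left(- \frac{1}{77}\right) = - \frac{36}{77}$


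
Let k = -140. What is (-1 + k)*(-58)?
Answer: 8178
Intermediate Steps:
(-1 + k)*(-58) = (-1 - 140)*(-58) = -141*(-58) = 8178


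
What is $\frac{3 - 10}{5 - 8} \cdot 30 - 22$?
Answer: $48$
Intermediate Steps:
$\frac{3 - 10}{5 - 8} \cdot 30 - 22 = - \frac{7}{-3} \cdot 30 - 22 = \left(-7\right) \left(- \frac{1}{3}\right) 30 - 22 = \frac{7}{3} \cdot 30 - 22 = 70 - 22 = 48$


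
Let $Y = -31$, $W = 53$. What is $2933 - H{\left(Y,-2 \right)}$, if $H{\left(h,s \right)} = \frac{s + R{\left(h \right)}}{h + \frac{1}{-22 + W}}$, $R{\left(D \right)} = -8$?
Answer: $\frac{281537}{96} \approx 2932.7$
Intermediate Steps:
$H{\left(h,s \right)} = \frac{-8 + s}{\frac{1}{31} + h}$ ($H{\left(h,s \right)} = \frac{s - 8}{h + \frac{1}{-22 + 53}} = \frac{-8 + s}{h + \frac{1}{31}} = \frac{-8 + s}{\frac{1}{31} + h}$)
$2933 - H{\left(Y,-2 \right)} = 2933 - \frac{31 \left(-8 - 2\right)}{1 + 31 \left(-31\right)} = 2933 - 31 \frac{1}{1 - 961} \left(-10\right) = 2933 - 31 \frac{1}{-960} \left(-10\right) = 2933 - 31 \left(- \frac{1}{960}\right) \left(-10\right) = 2933 - \frac{31}{96} = \frac{281537}{96}$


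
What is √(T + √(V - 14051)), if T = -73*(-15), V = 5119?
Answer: √(1095 + 2*I*√2233) ≈ 33.122 + 1.4267*I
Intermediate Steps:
T = 1095
√(T + √(V - 14051)) = √(1095 + √(5119 - 14051)) = √(1095 + √(-8932)) = √(1095 + 2*I*√2233)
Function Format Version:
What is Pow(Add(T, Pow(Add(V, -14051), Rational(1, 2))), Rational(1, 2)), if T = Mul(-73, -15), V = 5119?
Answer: Pow(Add(1095, Mul(2, I, Pow(2233, Rational(1, 2)))), Rational(1, 2)) ≈ Add(33.122, Mul(1.4267, I))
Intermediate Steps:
T = 1095
Pow(Add(T, Pow(Add(V, -14051), Rational(1, 2))), Rational(1, 2)) = Pow(Add(1095, Pow(Add(5119, -14051), Rational(1, 2))), Rational(1, 2)) = Pow(Add(1095, Pow(-8932, Rational(1, 2))), Rational(1, 2)) = Pow(Add(1095, Mul(2, I, Pow(2233, Rational(1, 2)))), Rational(1, 2))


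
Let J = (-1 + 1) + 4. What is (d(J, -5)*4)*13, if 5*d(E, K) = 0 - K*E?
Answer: 208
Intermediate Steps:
J = 4 (J = 0 + 4 = 4)
d(E, K) = -E*K/5 (d(E, K) = (0 - K*E)/5 = (0 - E*K)/5 = (-E*K)/5 = -E*K/5)
(d(J, -5)*4)*13 = (-1/5*4*(-5)*4)*13 = (4*4)*13 = 16*13 = 208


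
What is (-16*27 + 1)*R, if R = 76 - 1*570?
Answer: 212914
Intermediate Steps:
R = -494 (R = 76 - 570 = -494)
(-16*27 + 1)*R = (-16*27 + 1)*(-494) = (-432 + 1)*(-494) = -431*(-494) = 212914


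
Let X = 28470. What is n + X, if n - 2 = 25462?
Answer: 53934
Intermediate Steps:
n = 25464 (n = 2 + 25462 = 25464)
n + X = 25464 + 28470 = 53934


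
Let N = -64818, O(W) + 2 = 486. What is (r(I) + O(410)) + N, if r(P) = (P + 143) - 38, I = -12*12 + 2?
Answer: -64371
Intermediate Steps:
O(W) = 484 (O(W) = -2 + 486 = 484)
I = -142 (I = -144 + 2 = -142)
r(P) = 105 + P (r(P) = (143 + P) - 38 = 105 + P)
(r(I) + O(410)) + N = ((105 - 142) + 484) - 64818 = (-37 + 484) - 64818 = 447 - 64818 = -64371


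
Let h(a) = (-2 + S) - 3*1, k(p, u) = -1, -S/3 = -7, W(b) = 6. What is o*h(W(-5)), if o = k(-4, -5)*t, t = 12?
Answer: -192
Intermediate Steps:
S = 21 (S = -3*(-7) = 21)
h(a) = 16 (h(a) = (-2 + 21) - 3*1 = 19 - 3 = 16)
o = -12 (o = -1*12 = -12)
o*h(W(-5)) = -12*16 = -192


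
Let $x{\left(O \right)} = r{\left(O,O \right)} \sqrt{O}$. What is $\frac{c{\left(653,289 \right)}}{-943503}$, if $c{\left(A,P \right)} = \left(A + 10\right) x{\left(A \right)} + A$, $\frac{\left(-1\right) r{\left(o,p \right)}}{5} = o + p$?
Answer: $- \frac{653}{943503} + \frac{1443130 \sqrt{653}}{314501} \approx 117.26$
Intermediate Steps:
$r{\left(o,p \right)} = - 5 o - 5 p$ ($r{\left(o,p \right)} = - 5 \left(o + p\right) = - 5 o - 5 p$)
$x{\left(O \right)} = - 10 O^{\frac{3}{2}}$ ($x{\left(O \right)} = \left(- 5 O - 5 O\right) \sqrt{O} = - 10 O \sqrt{O} = - 10 O^{\frac{3}{2}}$)
$c{\left(A,P \right)} = A - 10 A^{\frac{3}{2}} \left(10 + A\right)$ ($c{\left(A,P \right)} = \left(A + 10\right) \left(- 10 A^{\frac{3}{2}}\right) + A = \left(10 + A\right) \left(- 10 A^{\frac{3}{2}}\right) + A = - 10 A^{\frac{3}{2}} \left(10 + A\right) + A = A - 10 A^{\frac{3}{2}} \left(10 + A\right)$)
$\frac{c{\left(653,289 \right)}}{-943503} = \frac{653 - 100 \cdot 653^{\frac{3}{2}} - 10 \cdot 653^{\frac{5}{2}}}{-943503} = \left(653 - 100 \cdot 653 \sqrt{653} - 10 \cdot 426409 \sqrt{653}\right) \left(- \frac{1}{943503}\right) = \left(653 - 65300 \sqrt{653} - 4264090 \sqrt{653}\right) \left(- \frac{1}{943503}\right) = \left(653 - 4329390 \sqrt{653}\right) \left(- \frac{1}{943503}\right) = - \frac{653}{943503} + \frac{1443130 \sqrt{653}}{314501}$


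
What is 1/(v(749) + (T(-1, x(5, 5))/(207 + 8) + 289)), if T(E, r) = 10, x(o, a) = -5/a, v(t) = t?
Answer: 43/44636 ≈ 0.00096335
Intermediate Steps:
1/(v(749) + (T(-1, x(5, 5))/(207 + 8) + 289)) = 1/(749 + (10/(207 + 8) + 289)) = 1/(749 + (10/215 + 289)) = 1/(749 + (10*(1/215) + 289)) = 1/(749 + (2/43 + 289)) = 1/(749 + 12429/43) = 1/(44636/43) = 43/44636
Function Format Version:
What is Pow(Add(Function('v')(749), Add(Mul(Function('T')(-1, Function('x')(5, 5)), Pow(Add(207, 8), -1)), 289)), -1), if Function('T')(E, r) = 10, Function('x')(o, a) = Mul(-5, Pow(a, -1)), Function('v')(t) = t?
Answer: Rational(43, 44636) ≈ 0.00096335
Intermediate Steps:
Pow(Add(Function('v')(749), Add(Mul(Function('T')(-1, Function('x')(5, 5)), Pow(Add(207, 8), -1)), 289)), -1) = Pow(Add(749, Add(Mul(10, Pow(Add(207, 8), -1)), 289)), -1) = Pow(Add(749, Add(Mul(10, Pow(215, -1)), 289)), -1) = Pow(Add(749, Add(Mul(10, Rational(1, 215)), 289)), -1) = Pow(Add(749, Add(Rational(2, 43), 289)), -1) = Pow(Add(749, Rational(12429, 43)), -1) = Pow(Rational(44636, 43), -1) = Rational(43, 44636)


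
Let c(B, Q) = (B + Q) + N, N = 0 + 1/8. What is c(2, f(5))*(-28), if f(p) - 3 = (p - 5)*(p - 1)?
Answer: -287/2 ≈ -143.50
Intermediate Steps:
N = 1/8 (N = 0 + 1/8 = 1/8 ≈ 0.12500)
f(p) = 3 + (-1 + p)*(-5 + p) (f(p) = 3 + (p - 5)*(p - 1) = 3 + (-5 + p)*(-1 + p) = 3 + (-1 + p)*(-5 + p))
c(B, Q) = 1/8 + B + Q (c(B, Q) = (B + Q) + 1/8 = 1/8 + B + Q)
c(2, f(5))*(-28) = (1/8 + 2 + (8 + 5**2 - 6*5))*(-28) = (1/8 + 2 + (8 + 25 - 30))*(-28) = (1/8 + 2 + 3)*(-28) = (41/8)*(-28) = -287/2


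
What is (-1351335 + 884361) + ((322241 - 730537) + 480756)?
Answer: -394514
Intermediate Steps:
(-1351335 + 884361) + ((322241 - 730537) + 480756) = -466974 + (-408296 + 480756) = -466974 + 72460 = -394514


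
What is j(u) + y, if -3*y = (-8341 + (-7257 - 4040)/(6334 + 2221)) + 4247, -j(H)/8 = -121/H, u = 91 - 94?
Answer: 26754227/25665 ≈ 1042.4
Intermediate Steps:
u = -3
j(H) = 968/H (j(H) = -(-968)/H = 968/H)
y = 11678489/8555 (y = -((-8341 + (-7257 - 4040)/(6334 + 2221)) + 4247)/3 = -((-8341 - 11297/8555) + 4247)/3 = -(-71368552/8555 + 4247)/3 = -⅓*(-35035467/8555) = 11678489/8555 ≈ 1365.1)
j(u) + y = 968/(-3) + 11678489/8555 = 968*(-⅓) + 11678489/8555 = -968/3 + 11678489/8555 = 26754227/25665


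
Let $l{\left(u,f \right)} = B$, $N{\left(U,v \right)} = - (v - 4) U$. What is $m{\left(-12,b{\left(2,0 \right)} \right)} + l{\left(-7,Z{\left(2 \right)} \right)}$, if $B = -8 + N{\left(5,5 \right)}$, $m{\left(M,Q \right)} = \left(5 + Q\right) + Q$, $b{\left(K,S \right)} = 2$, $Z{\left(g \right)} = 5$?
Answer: $-4$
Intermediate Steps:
$m{\left(M,Q \right)} = 5 + 2 Q$
$N{\left(U,v \right)} = U \left(4 - v\right)$ ($N{\left(U,v \right)} = - (v - 4) U = - (-4 + v) U = \left(4 - v\right) U = U \left(4 - v\right)$)
$B = -13$ ($B = -8 + 5 \left(4 - 5\right) = -8 + 5 \left(-1\right) = -8 - 5 = -13$)
$l{\left(u,f \right)} = -13$
$m{\left(-12,b{\left(2,0 \right)} \right)} + l{\left(-7,Z{\left(2 \right)} \right)} = \left(5 + 2 \cdot 2\right) - 13 = \left(5 + 4\right) - 13 = 9 - 13 = -4$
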